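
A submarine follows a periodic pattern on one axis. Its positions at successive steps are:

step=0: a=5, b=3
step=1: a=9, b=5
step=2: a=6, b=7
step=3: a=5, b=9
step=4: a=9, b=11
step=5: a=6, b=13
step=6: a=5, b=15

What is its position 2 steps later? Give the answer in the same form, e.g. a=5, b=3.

a=6, b=19

A: cycles through 5, 9, 6 every 3 steps. Step 8 lands at position 2 of the cycle → 6.
B: linear, +2 per step → 19 at step 8.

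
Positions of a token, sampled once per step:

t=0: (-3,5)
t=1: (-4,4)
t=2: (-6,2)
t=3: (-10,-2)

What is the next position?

The jumps are (-1,-1), (-2,-2), (-4,-4) — a geometric progression with ratio 2.
step 4: (-10,-2) + (-8,-8) → (-18,-10)

(-18,-10)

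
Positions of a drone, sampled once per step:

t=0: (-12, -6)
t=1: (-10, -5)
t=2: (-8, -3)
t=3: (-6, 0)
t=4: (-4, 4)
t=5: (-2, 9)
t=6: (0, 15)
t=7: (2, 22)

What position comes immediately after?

(4, 30)

Successive displacements: (+2, +1), (+2, +2), (+2, +3), (+2, +4), (+2, +5), (+2, +6), (+2, +7) — each changes by (+0, +1).
step 8: (2, 22) + (+2, +8) → (4, 30)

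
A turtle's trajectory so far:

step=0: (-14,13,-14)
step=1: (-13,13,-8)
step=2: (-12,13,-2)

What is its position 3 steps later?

Constant displacement of (+1,+0,+6) per step.
step 3: (-12,13,-2) + (+1,+0,+6) → (-11,13,4)
step 4: (-11,13,4) + (+1,+0,+6) → (-10,13,10)
step 5: (-10,13,10) + (+1,+0,+6) → (-9,13,16)

(-9,13,16)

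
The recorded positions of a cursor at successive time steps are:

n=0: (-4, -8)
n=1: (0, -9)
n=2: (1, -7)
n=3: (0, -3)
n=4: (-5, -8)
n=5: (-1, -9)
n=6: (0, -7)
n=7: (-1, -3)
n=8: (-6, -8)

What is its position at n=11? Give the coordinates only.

Differencing gives (+4, -1), (+1, +2), (-1, +4), (-5, -5), (+4, -1), (+1, +2), (-1, +4), (-5, -5). This is the pattern (+4, -1), (+1, +2), (-1, +4), (-5, -5) repeated.
step 9: apply (+4, -1) → (-2, -9)
step 10: apply (+1, +2) → (-1, -7)
step 11: apply (-1, +4) → (-2, -3)

(-2, -3)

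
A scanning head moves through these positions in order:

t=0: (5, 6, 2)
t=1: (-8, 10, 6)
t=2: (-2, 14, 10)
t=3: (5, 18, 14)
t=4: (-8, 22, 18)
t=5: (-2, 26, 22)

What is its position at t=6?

The first coordinate repeats the cycle [5, -8, -2] with period 3; step 6 mod 3 = 0, giving 5.
The second coordinate changes by +4 each step, so at step 6 it is 6 + 6·(4) = 30.
The third coordinate changes by +4 each step, so at step 6 it is 2 + 6·(4) = 26.

(5, 30, 26)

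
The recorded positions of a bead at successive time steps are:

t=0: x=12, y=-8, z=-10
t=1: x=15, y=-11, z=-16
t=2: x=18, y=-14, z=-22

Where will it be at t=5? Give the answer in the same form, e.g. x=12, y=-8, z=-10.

x=27, y=-23, z=-40

Each step adds (+3, -3, -6) to the position.
step 3: x=18, y=-14, z=-22 + (+3, -3, -6) → x=21, y=-17, z=-28
step 4: x=21, y=-17, z=-28 + (+3, -3, -6) → x=24, y=-20, z=-34
step 5: x=24, y=-20, z=-34 + (+3, -3, -6) → x=27, y=-23, z=-40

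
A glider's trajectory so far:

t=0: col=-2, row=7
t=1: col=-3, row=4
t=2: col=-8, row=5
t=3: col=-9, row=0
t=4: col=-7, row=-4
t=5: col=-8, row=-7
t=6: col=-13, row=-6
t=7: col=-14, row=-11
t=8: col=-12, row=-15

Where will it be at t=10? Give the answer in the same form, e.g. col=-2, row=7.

Differencing gives (-1,-3), (-5,+1), (-1,-5), (+2,-4), (-1,-3), (-5,+1), (-1,-5), (+2,-4). This is the pattern (-1,-3), (-5,+1), (-1,-5), (+2,-4) repeated.
step 9: apply (-1,-3) → col=-13, row=-18
step 10: apply (-5,+1) → col=-18, row=-17

col=-18, row=-17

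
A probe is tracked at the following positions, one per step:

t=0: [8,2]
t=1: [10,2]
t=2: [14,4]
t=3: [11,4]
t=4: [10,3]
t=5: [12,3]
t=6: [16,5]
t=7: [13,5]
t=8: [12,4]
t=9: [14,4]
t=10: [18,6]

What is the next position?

[15,6]

The moves between consecutive positions are [+2,+0], [+4,+2], [-3,+0], [-1,-1], [+2,+0], [+4,+2], [-3,+0], [-1,-1], [+2,+0], [+4,+2]; they repeat the 4-cycle [[+2,+0], [+4,+2], [-3,+0], [-1,-1]].
step 11: apply [-3,+0] → [15,6]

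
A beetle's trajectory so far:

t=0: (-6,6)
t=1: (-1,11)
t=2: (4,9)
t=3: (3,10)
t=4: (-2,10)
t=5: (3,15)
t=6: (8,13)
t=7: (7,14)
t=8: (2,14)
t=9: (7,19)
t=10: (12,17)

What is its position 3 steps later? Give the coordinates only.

The moves between consecutive positions are (+5,+5), (+5,-2), (-1,+1), (-5,+0), (+5,+5), (+5,-2), (-1,+1), (-5,+0), (+5,+5), (+5,-2); they repeat the 4-cycle [(+5,+5), (+5,-2), (-1,+1), (-5,+0)].
step 11: apply (-1,+1) → (11,18)
step 12: apply (-5,+0) → (6,18)
step 13: apply (+5,+5) → (11,23)

(11,23)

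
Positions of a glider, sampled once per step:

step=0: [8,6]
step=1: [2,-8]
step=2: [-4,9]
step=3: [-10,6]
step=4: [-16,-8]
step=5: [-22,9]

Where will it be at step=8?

First: linear, -6 per step → -40 at step 8.
Second: cycles through 6, -8, 9 every 3 steps. Step 8 lands at position 2 of the cycle → 9.

[-40,9]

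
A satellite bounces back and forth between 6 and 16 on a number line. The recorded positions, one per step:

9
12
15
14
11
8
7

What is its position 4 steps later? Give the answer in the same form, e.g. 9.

The value travels 3 per step and bounces off the walls at 6 and 16.
  step 7: 7 → 10
  step 8: 10 → 13
  step 9: 13 → 16
  step 10: 16 → 13

13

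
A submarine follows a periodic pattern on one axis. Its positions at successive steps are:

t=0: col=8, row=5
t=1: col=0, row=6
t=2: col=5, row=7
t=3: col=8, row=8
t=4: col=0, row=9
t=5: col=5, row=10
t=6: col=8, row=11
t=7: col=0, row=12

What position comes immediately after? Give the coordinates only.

col=5, row=13

The col coordinate repeats the cycle [8, 0, 5] with period 3; step 8 mod 3 = 2, giving 5.
The row coordinate changes by +1 each step, so at step 8 it is 5 + 8·(1) = 13.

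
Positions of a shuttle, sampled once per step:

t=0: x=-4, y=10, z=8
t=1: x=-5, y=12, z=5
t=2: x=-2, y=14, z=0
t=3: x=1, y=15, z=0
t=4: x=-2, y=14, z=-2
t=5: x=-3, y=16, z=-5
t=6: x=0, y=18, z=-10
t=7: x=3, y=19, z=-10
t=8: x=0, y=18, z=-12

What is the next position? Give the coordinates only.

x=-1, y=20, z=-15

The moves between consecutive positions are (-1,+2,-3), (+3,+2,-5), (+3,+1,+0), (-3,-1,-2), (-1,+2,-3), (+3,+2,-5), (+3,+1,+0), (-3,-1,-2); they repeat the 4-cycle [(-1,+2,-3), (+3,+2,-5), (+3,+1,+0), (-3,-1,-2)].
step 9: apply (-1,+2,-3) → x=-1, y=20, z=-15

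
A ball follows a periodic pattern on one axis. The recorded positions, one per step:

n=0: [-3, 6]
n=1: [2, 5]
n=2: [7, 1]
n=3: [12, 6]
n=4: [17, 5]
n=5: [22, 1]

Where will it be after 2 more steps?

First: linear, +5 per step → 32 at step 7.
Second: cycles through 6, 5, 1 every 3 steps. Step 7 lands at position 1 of the cycle → 5.

[32, 5]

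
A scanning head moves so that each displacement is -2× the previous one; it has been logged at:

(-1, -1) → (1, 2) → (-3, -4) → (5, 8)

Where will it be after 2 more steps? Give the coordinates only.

(21, 32)

Consecutive displacements (+2, +3), (-4, -6), (+8, +12) scale by a factor of -2 each step.
step 4: (5, 8) + (-16, -24) → (-11, -16)
step 5: (-11, -16) + (+32, +48) → (21, 32)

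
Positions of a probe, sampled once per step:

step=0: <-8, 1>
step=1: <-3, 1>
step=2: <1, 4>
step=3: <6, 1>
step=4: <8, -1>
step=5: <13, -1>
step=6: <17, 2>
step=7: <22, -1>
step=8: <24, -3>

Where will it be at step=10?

Step-to-step displacements: <+5, +0>, <+4, +3>, <+5, -3>, <+2, -2>, <+5, +0>, <+4, +3>, <+5, -3>, <+2, -2> — a repeating cycle of length 4.
step 9: apply <+5, +0> → <29, -3>
step 10: apply <+4, +3> → <33, 0>

<33, 0>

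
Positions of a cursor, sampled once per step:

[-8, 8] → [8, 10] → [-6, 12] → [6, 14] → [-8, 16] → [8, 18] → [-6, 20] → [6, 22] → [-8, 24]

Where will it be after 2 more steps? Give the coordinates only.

First: cycles through -8, 8, -6, 6 every 4 steps. Step 10 lands at position 2 of the cycle → -6.
Second: linear, +2 per step → 28 at step 10.

[-6, 28]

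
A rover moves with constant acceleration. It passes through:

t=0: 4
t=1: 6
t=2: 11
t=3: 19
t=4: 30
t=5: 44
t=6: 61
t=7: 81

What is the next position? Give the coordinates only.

104

Taking differences between consecutive positions: +2, +5, +8, +11, +14, +17, +20. These grow by +3 each step.
step 8: 81 + 23 → 104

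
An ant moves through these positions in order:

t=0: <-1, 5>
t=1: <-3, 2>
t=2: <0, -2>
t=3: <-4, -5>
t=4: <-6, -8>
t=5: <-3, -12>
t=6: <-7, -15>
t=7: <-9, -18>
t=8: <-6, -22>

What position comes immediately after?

<-10, -25>

The moves between consecutive positions are <-2, -3>, <+3, -4>, <-4, -3>, <-2, -3>, <+3, -4>, <-4, -3>, <-2, -3>, <+3, -4>; they repeat the 3-cycle [<-2, -3>, <+3, -4>, <-4, -3>].
step 9: apply <-4, -3> → <-10, -25>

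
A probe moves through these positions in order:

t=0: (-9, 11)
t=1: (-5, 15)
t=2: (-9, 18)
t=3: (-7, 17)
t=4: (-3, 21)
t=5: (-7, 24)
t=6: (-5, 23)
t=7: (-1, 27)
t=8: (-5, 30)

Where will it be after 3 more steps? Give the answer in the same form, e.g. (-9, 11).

(-3, 36)

Step-to-step displacements: (+4, +4), (-4, +3), (+2, -1), (+4, +4), (-4, +3), (+2, -1), (+4, +4), (-4, +3) — a repeating cycle of length 3.
step 9: apply (+2, -1) → (-3, 29)
step 10: apply (+4, +4) → (1, 33)
step 11: apply (-4, +3) → (-3, 36)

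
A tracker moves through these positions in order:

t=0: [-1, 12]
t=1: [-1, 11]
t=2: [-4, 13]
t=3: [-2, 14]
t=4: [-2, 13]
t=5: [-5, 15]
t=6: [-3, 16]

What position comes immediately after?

[-3, 15]

The moves between consecutive positions are [+0, -1], [-3, +2], [+2, +1], [+0, -1], [-3, +2], [+2, +1]; they repeat the 3-cycle [[+0, -1], [-3, +2], [+2, +1]].
step 7: apply [+0, -1] → [-3, 15]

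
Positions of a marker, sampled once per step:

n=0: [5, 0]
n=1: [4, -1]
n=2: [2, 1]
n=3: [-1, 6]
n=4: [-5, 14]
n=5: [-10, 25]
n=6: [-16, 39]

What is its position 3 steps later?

[-40, 99]

First differences are [-1, -1], [-2, +2], [-3, +5], [-4, +8], [-5, +11], [-6, +14]; their common second difference is [-1, +3] (constant acceleration).
step 7: [-16, 39] + [-7, +17] → [-23, 56]
step 8: [-23, 56] + [-8, +20] → [-31, 76]
step 9: [-31, 76] + [-9, +23] → [-40, 99]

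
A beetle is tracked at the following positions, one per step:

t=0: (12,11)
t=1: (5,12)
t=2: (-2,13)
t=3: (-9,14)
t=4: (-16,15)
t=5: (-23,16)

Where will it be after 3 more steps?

The position changes by (-7,+1) every step.
step 6: (-23,16) + (-7,+1) → (-30,17)
step 7: (-30,17) + (-7,+1) → (-37,18)
step 8: (-37,18) + (-7,+1) → (-44,19)

(-44,19)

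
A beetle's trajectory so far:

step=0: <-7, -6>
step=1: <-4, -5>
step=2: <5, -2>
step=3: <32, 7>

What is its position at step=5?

The jumps are <+3, +1>, <+9, +3>, <+27, +9> — a geometric progression with ratio 3.
step 4: <32, 7> + <+81, +27> → <113, 34>
step 5: <113, 34> + <+243, +81> → <356, 115>

<356, 115>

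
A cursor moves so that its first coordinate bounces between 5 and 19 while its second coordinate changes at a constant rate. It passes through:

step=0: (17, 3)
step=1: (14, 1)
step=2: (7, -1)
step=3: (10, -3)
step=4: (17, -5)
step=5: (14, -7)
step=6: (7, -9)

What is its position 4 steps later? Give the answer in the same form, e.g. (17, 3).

The first coordinate travels 7 per step and bounces off the walls at 5 and 19.
  step 7: 7 → 10
  step 8: 10 → 17
  step 9: 17 → 14
  step 10: 14 → 7
The second coordinate changes by -2 each step: at step 10 it is -17.

(7, -17)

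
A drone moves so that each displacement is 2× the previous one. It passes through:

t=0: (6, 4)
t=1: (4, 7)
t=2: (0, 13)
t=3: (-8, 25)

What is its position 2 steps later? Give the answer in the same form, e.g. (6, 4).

(-56, 97)

Consecutive displacements (-2, +3), (-4, +6), (-8, +12) scale by a factor of 2 each step.
step 4: (-8, 25) + (-16, +24) → (-24, 49)
step 5: (-24, 49) + (-32, +48) → (-56, 97)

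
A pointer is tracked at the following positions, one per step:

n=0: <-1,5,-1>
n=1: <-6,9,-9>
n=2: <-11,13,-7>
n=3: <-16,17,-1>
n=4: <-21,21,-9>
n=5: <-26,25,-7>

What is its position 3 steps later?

First: linear, -5 per step → -41 at step 8.
Second: linear, +4 per step → 37 at step 8.
Third: cycles through -1, -9, -7 every 3 steps. Step 8 lands at position 2 of the cycle → -7.

<-41,37,-7>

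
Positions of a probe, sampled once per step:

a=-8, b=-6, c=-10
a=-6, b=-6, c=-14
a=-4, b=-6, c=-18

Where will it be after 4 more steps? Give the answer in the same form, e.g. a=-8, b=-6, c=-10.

a=4, b=-6, c=-34

The position changes by (+2, +0, -4) every step.
step 3: a=-4, b=-6, c=-18 + (+2, +0, -4) → a=-2, b=-6, c=-22
step 4: a=-2, b=-6, c=-22 + (+2, +0, -4) → a=0, b=-6, c=-26
step 5: a=0, b=-6, c=-26 + (+2, +0, -4) → a=2, b=-6, c=-30
step 6: a=2, b=-6, c=-30 + (+2, +0, -4) → a=4, b=-6, c=-34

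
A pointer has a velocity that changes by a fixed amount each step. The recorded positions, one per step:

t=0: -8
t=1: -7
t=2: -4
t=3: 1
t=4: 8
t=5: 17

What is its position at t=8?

Taking differences between consecutive positions: +1, +3, +5, +7, +9. These grow by +2 each step.
step 6: 17 + 11 → 28
step 7: 28 + 13 → 41
step 8: 41 + 15 → 56

56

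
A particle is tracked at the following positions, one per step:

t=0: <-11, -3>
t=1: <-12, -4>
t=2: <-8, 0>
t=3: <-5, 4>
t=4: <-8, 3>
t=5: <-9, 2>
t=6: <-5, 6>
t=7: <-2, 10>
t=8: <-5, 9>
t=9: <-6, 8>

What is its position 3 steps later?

The moves between consecutive positions are <-1, -1>, <+4, +4>, <+3, +4>, <-3, -1>, <-1, -1>, <+4, +4>, <+3, +4>, <-3, -1>, <-1, -1>; they repeat the 4-cycle [<-1, -1>, <+4, +4>, <+3, +4>, <-3, -1>].
step 10: apply <+4, +4> → <-2, 12>
step 11: apply <+3, +4> → <1, 16>
step 12: apply <-3, -1> → <-2, 15>

<-2, 15>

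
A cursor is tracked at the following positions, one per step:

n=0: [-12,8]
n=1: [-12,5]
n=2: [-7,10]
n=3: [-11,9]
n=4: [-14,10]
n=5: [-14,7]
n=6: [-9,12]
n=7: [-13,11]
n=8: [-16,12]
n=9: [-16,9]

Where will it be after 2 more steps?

[-15,13]

Step-to-step displacements: [+0,-3], [+5,+5], [-4,-1], [-3,+1], [+0,-3], [+5,+5], [-4,-1], [-3,+1], [+0,-3] — a repeating cycle of length 4.
step 10: apply [+5,+5] → [-11,14]
step 11: apply [-4,-1] → [-15,13]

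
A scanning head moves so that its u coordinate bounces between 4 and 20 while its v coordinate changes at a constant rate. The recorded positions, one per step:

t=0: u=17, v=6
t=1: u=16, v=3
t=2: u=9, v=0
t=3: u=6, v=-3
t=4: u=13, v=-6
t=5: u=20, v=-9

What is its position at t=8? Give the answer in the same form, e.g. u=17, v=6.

u=9, v=-18

The u coordinate travels 7 per step and bounces off the walls at 4 and 20.
  step 6: 20 → 13
  step 7: 13 → 6
  step 8: 6 → 9
The v coordinate changes by -3 each step: at step 8 it is -18.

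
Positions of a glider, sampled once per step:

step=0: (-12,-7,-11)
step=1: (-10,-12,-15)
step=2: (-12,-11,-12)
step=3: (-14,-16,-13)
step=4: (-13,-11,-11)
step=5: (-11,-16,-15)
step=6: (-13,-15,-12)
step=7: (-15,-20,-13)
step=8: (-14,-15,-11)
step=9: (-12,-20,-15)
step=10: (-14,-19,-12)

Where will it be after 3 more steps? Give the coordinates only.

Step-to-step displacements: (+2,-5,-4), (-2,+1,+3), (-2,-5,-1), (+1,+5,+2), (+2,-5,-4), (-2,+1,+3), (-2,-5,-1), (+1,+5,+2), (+2,-5,-4), (-2,+1,+3) — a repeating cycle of length 4.
step 11: apply (-2,-5,-1) → (-16,-24,-13)
step 12: apply (+1,+5,+2) → (-15,-19,-11)
step 13: apply (+2,-5,-4) → (-13,-24,-15)

(-13,-24,-15)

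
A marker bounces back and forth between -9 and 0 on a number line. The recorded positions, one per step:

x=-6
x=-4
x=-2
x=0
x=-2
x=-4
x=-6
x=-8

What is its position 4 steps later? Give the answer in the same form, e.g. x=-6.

The value reflects between -9 and 0, moving 2 per step.
  step 8: -8 → -8
  step 9: -8 → -6
  step 10: -6 → -4
  step 11: -4 → -2

x=-2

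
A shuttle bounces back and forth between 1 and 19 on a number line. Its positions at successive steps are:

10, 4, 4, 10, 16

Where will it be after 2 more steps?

10

The value reflects between 1 and 19, moving 6 per step.
  step 5: 16 → 16
  step 6: 16 → 10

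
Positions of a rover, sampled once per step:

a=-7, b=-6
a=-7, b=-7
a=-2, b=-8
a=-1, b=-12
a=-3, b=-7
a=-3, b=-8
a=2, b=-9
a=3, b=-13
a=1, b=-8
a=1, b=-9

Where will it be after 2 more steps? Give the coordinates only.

The moves between consecutive positions are (+0,-1), (+5,-1), (+1,-4), (-2,+5), (+0,-1), (+5,-1), (+1,-4), (-2,+5), (+0,-1); they repeat the 4-cycle [(+0,-1), (+5,-1), (+1,-4), (-2,+5)].
step 10: apply (+5,-1) → a=6, b=-10
step 11: apply (+1,-4) → a=7, b=-14

a=7, b=-14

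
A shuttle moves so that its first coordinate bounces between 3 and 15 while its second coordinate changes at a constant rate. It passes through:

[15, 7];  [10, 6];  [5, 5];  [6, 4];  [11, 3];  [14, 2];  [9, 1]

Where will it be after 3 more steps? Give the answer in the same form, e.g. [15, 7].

The first coordinate reflects between 3 and 15, moving 5 per step.
  step 7: 9 → 4
  step 8: 4 → 7
  step 9: 7 → 12
The second coordinate changes by -1 each step: at step 9 it is -2.

[12, -2]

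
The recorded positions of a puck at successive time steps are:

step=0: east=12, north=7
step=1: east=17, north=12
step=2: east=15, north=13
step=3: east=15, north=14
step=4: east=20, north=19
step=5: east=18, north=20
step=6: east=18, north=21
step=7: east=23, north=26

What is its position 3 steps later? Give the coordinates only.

Step-to-step displacements: (+5, +5), (-2, +1), (+0, +1), (+5, +5), (-2, +1), (+0, +1), (+5, +5) — a repeating cycle of length 3.
step 8: apply (-2, +1) → east=21, north=27
step 9: apply (+0, +1) → east=21, north=28
step 10: apply (+5, +5) → east=26, north=33

east=26, north=33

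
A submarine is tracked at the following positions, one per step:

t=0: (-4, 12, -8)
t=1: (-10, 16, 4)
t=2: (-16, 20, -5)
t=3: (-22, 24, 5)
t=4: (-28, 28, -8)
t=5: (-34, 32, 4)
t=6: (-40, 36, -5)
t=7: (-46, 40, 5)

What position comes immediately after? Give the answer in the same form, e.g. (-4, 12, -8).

First: linear, -6 per step → -52 at step 8.
Second: linear, +4 per step → 44 at step 8.
Third: cycles through -8, 4, -5, 5 every 4 steps. Step 8 lands at position 0 of the cycle → -8.

(-52, 44, -8)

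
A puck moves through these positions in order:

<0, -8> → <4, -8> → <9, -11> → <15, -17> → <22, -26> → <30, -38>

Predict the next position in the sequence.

Successive displacements: <+4, +0>, <+5, -3>, <+6, -6>, <+7, -9>, <+8, -12> — each changes by <+1, -3>.
step 6: <30, -38> + <+9, -15> → <39, -53>

<39, -53>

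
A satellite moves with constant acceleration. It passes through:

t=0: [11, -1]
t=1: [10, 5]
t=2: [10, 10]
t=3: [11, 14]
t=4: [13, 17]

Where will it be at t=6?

[20, 20]

Successive displacements: [-1, +6], [+0, +5], [+1, +4], [+2, +3] — each changes by [+1, -1].
step 5: [13, 17] + [+3, +2] → [16, 19]
step 6: [16, 19] + [+4, +1] → [20, 20]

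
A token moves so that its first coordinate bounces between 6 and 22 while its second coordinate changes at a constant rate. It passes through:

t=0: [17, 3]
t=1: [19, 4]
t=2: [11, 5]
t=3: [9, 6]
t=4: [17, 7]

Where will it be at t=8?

The first coordinate travels 8 per step and bounces off the walls at 6 and 22.
  step 5: 17 → 19
  step 6: 19 → 11
  step 7: 11 → 9
  step 8: 9 → 17
The second coordinate changes by +1 each step: at step 8 it is 11.

[17, 11]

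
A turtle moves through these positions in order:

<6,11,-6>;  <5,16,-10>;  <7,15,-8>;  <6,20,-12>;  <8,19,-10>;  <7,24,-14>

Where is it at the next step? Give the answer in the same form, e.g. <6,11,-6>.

<9,23,-12>

Step-to-step displacements: <-1,+5,-4>, <+2,-1,+2>, <-1,+5,-4>, <+2,-1,+2>, <-1,+5,-4> — a repeating cycle of length 2.
step 6: apply <+2,-1,+2> → <9,23,-12>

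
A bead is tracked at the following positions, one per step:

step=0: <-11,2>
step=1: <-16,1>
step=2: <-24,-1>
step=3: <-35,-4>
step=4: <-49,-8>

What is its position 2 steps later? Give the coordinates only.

<-86,-19>

Taking differences between consecutive positions: <-5,-1>, <-8,-2>, <-11,-3>, <-14,-4>. These grow by <-3,-1> each step.
step 5: <-49,-8> + <-17,-5> → <-66,-13>
step 6: <-66,-13> + <-20,-6> → <-86,-19>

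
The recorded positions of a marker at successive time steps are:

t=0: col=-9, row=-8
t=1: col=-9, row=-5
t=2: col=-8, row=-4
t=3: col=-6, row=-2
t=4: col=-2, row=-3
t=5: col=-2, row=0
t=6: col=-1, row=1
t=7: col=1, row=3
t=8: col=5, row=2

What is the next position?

col=5, row=5

Differencing gives (+0, +3), (+1, +1), (+2, +2), (+4, -1), (+0, +3), (+1, +1), (+2, +2), (+4, -1). This is the pattern (+0, +3), (+1, +1), (+2, +2), (+4, -1) repeated.
step 9: apply (+0, +3) → col=5, row=5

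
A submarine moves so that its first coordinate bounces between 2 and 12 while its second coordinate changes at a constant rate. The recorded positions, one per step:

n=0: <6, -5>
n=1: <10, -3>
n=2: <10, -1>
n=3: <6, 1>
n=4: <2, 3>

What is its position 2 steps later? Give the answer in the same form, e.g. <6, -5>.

The first coordinate travels 4 per step and bounces off the walls at 2 and 12.
  step 5: 2 → 6
  step 6: 6 → 10
The second coordinate changes by +2 each step: at step 6 it is 7.

<10, 7>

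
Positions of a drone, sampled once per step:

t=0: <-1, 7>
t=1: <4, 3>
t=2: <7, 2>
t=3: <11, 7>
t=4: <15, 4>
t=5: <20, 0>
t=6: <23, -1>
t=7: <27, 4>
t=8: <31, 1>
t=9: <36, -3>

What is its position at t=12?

Differencing gives <+5, -4>, <+3, -1>, <+4, +5>, <+4, -3>, <+5, -4>, <+3, -1>, <+4, +5>, <+4, -3>, <+5, -4>. This is the pattern <+5, -4>, <+3, -1>, <+4, +5>, <+4, -3> repeated.
step 10: apply <+3, -1> → <39, -4>
step 11: apply <+4, +5> → <43, 1>
step 12: apply <+4, -3> → <47, -2>

<47, -2>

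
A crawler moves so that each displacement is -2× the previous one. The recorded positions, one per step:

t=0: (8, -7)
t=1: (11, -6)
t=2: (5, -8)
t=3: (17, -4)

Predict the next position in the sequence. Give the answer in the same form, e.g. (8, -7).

Consecutive displacements (+3, +1), (-6, -2), (+12, +4) scale by a factor of -2 each step.
step 4: (17, -4) + (-24, -8) → (-7, -12)

(-7, -12)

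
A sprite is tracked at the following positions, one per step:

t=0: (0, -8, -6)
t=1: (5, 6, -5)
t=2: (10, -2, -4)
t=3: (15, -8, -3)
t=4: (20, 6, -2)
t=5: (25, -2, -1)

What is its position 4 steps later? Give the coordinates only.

First: linear, +5 per step → 45 at step 9.
Second: cycles through -8, 6, -2 every 3 steps. Step 9 lands at position 0 of the cycle → -8.
Third: linear, +1 per step → 3 at step 9.

(45, -8, 3)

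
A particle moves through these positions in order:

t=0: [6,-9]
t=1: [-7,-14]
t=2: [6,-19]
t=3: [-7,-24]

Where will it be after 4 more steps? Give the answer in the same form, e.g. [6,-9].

The first coordinate repeats the cycle [6, -7] with period 2; step 7 mod 2 = 1, giving -7.
The second coordinate changes by -5 each step, so at step 7 it is -9 + 7·(-5) = -44.

[-7,-44]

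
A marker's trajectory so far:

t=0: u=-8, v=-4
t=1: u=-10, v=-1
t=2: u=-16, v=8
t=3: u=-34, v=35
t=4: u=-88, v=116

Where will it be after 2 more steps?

u=-736, v=1088

Step-to-step displacements: (-2,+3), (-6,+9), (-18,+27), (-54,+81); each is 3× the previous.
step 5: u=-88, v=116 + (-162,+243) → u=-250, v=359
step 6: u=-250, v=359 + (-486,+729) → u=-736, v=1088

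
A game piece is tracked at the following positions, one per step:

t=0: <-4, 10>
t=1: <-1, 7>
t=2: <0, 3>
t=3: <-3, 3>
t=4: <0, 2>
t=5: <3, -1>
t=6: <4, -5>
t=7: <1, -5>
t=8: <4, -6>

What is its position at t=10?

Differencing gives <+3, -3>, <+1, -4>, <-3, +0>, <+3, -1>, <+3, -3>, <+1, -4>, <-3, +0>, <+3, -1>. This is the pattern <+3, -3>, <+1, -4>, <-3, +0>, <+3, -1> repeated.
step 9: apply <+3, -3> → <7, -9>
step 10: apply <+1, -4> → <8, -13>

<8, -13>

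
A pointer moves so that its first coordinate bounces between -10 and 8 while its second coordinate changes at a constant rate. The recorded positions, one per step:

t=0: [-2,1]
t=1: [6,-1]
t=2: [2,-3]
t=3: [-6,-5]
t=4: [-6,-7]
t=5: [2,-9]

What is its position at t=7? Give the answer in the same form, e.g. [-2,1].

The first coordinate travels 8 per step and bounces off the walls at -10 and 8.
  step 6: 2 → 6
  step 7: 6 → -2
The second coordinate changes by -2 each step: at step 7 it is -13.

[-2,-13]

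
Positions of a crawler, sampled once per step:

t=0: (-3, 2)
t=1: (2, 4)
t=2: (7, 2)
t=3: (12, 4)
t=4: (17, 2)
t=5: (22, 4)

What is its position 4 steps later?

(42, 4)

The first coordinate changes by +5 each step, so at step 9 it is -3 + 9·(5) = 42.
The second coordinate repeats the cycle [2, 4] with period 2; step 9 mod 2 = 1, giving 4.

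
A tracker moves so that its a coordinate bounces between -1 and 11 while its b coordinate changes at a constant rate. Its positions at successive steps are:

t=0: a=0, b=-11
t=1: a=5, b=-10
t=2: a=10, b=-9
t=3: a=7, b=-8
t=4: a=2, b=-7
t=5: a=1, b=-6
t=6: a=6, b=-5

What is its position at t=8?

The a coordinate travels 5 per step and bounces off the walls at -1 and 11.
  step 7: 6 → 11
  step 8: 11 → 6
The b coordinate changes by +1 each step: at step 8 it is -3.

a=6, b=-3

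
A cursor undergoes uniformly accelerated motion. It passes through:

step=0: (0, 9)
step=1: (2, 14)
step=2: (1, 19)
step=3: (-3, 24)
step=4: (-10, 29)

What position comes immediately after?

First differences are (+2, +5), (-1, +5), (-4, +5), (-7, +5); their common second difference is (-3, +0) (constant acceleration).
step 5: (-10, 29) + (-10, +5) → (-20, 34)

(-20, 34)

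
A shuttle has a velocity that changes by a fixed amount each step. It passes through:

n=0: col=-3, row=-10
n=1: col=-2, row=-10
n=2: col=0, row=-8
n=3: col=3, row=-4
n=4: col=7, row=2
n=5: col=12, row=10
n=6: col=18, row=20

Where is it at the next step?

col=25, row=32

Taking differences between consecutive positions: (+1,+0), (+2,+2), (+3,+4), (+4,+6), (+5,+8), (+6,+10). These grow by (+1,+2) each step.
step 7: col=18, row=20 + (+7,+12) → col=25, row=32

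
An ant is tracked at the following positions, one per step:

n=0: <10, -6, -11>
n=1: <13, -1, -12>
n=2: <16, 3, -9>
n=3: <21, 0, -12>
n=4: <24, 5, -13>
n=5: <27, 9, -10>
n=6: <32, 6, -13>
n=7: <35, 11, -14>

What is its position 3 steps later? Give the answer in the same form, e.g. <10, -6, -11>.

<46, 17, -15>

Step-to-step displacements: <+3, +5, -1>, <+3, +4, +3>, <+5, -3, -3>, <+3, +5, -1>, <+3, +4, +3>, <+5, -3, -3>, <+3, +5, -1> — a repeating cycle of length 3.
step 8: apply <+3, +4, +3> → <38, 15, -11>
step 9: apply <+5, -3, -3> → <43, 12, -14>
step 10: apply <+3, +5, -1> → <46, 17, -15>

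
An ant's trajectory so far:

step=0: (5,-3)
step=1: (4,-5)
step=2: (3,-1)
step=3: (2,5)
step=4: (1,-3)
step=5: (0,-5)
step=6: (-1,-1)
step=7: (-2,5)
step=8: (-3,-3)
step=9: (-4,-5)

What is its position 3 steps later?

First: linear, -1 per step → -7 at step 12.
Second: cycles through -3, -5, -1, 5 every 4 steps. Step 12 lands at position 0 of the cycle → -3.

(-7,-3)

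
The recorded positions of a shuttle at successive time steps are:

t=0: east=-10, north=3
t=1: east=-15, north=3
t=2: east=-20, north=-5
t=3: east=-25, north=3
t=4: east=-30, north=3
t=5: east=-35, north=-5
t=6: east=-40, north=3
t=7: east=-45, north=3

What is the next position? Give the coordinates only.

east=-50, north=-5

The east coordinate changes by -5 each step, so at step 8 it is -10 + 8·(-5) = -50.
The north coordinate repeats the cycle [3, 3, -5] with period 3; step 8 mod 3 = 2, giving -5.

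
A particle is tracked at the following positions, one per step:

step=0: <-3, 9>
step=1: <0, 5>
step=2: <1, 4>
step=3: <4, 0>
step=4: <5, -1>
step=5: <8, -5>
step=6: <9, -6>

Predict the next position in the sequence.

<12, -10>

Differencing gives <+3, -4>, <+1, -1>, <+3, -4>, <+1, -1>, <+3, -4>, <+1, -1>. This is the pattern <+3, -4>, <+1, -1> repeated.
step 7: apply <+3, -4> → <12, -10>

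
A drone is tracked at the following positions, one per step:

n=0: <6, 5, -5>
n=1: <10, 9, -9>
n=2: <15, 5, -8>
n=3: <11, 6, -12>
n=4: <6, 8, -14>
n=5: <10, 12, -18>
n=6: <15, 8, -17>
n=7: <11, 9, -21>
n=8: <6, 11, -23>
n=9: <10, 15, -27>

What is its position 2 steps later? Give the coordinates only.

Differencing gives <+4, +4, -4>, <+5, -4, +1>, <-4, +1, -4>, <-5, +2, -2>, <+4, +4, -4>, <+5, -4, +1>, <-4, +1, -4>, <-5, +2, -2>, <+4, +4, -4>. This is the pattern <+4, +4, -4>, <+5, -4, +1>, <-4, +1, -4>, <-5, +2, -2> repeated.
step 10: apply <+5, -4, +1> → <15, 11, -26>
step 11: apply <-4, +1, -4> → <11, 12, -30>

<11, 12, -30>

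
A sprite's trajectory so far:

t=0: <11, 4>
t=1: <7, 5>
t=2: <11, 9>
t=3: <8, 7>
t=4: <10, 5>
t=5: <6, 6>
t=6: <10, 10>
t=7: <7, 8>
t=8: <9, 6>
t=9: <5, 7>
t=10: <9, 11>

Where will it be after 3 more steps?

Differencing gives <-4, +1>, <+4, +4>, <-3, -2>, <+2, -2>, <-4, +1>, <+4, +4>, <-3, -2>, <+2, -2>, <-4, +1>, <+4, +4>. This is the pattern <-4, +1>, <+4, +4>, <-3, -2>, <+2, -2> repeated.
step 11: apply <-3, -2> → <6, 9>
step 12: apply <+2, -2> → <8, 7>
step 13: apply <-4, +1> → <4, 8>

<4, 8>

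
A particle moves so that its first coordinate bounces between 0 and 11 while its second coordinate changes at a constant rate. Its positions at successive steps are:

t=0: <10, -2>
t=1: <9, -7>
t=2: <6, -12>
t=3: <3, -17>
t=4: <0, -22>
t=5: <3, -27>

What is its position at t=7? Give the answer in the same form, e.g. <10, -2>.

<9, -37>

The first coordinate travels 3 per step and bounces off the walls at 0 and 11.
  step 6: 3 → 6
  step 7: 6 → 9
The second coordinate changes by -5 each step: at step 7 it is -37.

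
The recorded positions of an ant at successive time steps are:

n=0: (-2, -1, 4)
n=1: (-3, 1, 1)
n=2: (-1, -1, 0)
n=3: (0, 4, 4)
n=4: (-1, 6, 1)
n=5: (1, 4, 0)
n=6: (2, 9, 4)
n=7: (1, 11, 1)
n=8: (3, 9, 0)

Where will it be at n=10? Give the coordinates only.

The moves between consecutive positions are (-1, +2, -3), (+2, -2, -1), (+1, +5, +4), (-1, +2, -3), (+2, -2, -1), (+1, +5, +4), (-1, +2, -3), (+2, -2, -1); they repeat the 3-cycle [(-1, +2, -3), (+2, -2, -1), (+1, +5, +4)].
step 9: apply (+1, +5, +4) → (4, 14, 4)
step 10: apply (-1, +2, -3) → (3, 16, 1)

(3, 16, 1)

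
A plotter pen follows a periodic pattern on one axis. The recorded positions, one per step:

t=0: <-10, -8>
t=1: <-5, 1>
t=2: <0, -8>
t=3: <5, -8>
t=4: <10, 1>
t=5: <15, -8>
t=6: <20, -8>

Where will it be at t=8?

First: linear, +5 per step → 30 at step 8.
Second: cycles through -8, 1, -8 every 3 steps. Step 8 lands at position 2 of the cycle → -8.

<30, -8>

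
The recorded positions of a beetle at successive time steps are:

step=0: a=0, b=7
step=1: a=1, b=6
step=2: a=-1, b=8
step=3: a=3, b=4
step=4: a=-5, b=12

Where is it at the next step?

a=11, b=-4

Step-to-step displacements: (+1, -1), (-2, +2), (+4, -4), (-8, +8); each is -2× the previous.
step 5: a=-5, b=12 + (+16, -16) → a=11, b=-4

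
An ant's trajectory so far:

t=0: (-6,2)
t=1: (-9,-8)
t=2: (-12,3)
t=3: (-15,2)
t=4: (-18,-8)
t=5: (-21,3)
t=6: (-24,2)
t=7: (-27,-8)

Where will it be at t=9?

(-33,2)

First: linear, -3 per step → -33 at step 9.
Second: cycles through 2, -8, 3 every 3 steps. Step 9 lands at position 0 of the cycle → 2.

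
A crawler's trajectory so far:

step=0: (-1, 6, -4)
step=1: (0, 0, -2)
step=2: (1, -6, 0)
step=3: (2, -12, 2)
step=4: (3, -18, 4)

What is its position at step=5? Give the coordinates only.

Each step adds (+1, -6, +2) to the position.
step 5: (3, -18, 4) + (+1, -6, +2) → (4, -24, 6)

(4, -24, 6)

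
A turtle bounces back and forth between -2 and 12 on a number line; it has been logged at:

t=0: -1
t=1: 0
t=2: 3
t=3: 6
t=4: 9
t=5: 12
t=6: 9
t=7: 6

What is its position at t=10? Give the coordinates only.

The value travels 3 per step and bounces off the walls at -2 and 12.
  step 8: 6 → 3
  step 9: 3 → 0
  step 10: 0 → -1

-1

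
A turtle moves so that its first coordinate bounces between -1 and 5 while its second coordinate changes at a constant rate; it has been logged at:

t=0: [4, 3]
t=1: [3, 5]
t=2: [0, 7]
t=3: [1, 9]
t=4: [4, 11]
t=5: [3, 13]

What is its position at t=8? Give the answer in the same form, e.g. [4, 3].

The first coordinate reflects between -1 and 5, moving 3 per step.
  step 6: 3 → 0
  step 7: 0 → 1
  step 8: 1 → 4
The second coordinate changes by +2 each step: at step 8 it is 19.

[4, 19]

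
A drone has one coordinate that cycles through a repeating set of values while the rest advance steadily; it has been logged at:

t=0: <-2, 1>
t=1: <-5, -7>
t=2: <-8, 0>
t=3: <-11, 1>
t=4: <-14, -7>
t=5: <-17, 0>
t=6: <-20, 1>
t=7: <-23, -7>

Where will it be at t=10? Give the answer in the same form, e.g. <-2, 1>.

First: linear, -3 per step → -32 at step 10.
Second: cycles through 1, -7, 0 every 3 steps. Step 10 lands at position 1 of the cycle → -7.

<-32, -7>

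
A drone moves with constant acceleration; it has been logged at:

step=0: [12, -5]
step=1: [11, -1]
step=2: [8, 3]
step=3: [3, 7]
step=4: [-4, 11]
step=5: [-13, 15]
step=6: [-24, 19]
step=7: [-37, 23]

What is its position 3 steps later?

[-88, 35]

First differences are [-1, +4], [-3, +4], [-5, +4], [-7, +4], [-9, +4], [-11, +4], [-13, +4]; their common second difference is [-2, +0] (constant acceleration).
step 8: [-37, 23] + [-15, +4] → [-52, 27]
step 9: [-52, 27] + [-17, +4] → [-69, 31]
step 10: [-69, 31] + [-19, +4] → [-88, 35]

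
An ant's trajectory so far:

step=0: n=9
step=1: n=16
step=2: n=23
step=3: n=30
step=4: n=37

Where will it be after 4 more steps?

Constant displacement of +7 per step.
step 5: 37 + 7 → n=44
step 6: 44 + 7 → n=51
step 7: 51 + 7 → n=58
step 8: 58 + 7 → n=65

n=65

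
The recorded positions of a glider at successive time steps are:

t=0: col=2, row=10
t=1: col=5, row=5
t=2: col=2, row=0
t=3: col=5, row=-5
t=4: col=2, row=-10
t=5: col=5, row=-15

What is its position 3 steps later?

The col coordinate repeats the cycle [2, 5] with period 2; step 8 mod 2 = 0, giving 2.
The row coordinate changes by -5 each step, so at step 8 it is 10 + 8·(-5) = -30.

col=2, row=-30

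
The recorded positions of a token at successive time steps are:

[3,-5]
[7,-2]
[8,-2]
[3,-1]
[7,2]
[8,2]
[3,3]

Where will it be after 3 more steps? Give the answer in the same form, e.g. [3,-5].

Step-to-step displacements: [+4,+3], [+1,+0], [-5,+1], [+4,+3], [+1,+0], [-5,+1] — a repeating cycle of length 3.
step 7: apply [+4,+3] → [7,6]
step 8: apply [+1,+0] → [8,6]
step 9: apply [-5,+1] → [3,7]

[3,7]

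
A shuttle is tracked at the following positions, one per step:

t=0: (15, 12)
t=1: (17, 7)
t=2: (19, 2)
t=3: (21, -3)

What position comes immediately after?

Constant displacement of (+2, -5) per step.
step 4: (21, -3) + (+2, -5) → (23, -8)

(23, -8)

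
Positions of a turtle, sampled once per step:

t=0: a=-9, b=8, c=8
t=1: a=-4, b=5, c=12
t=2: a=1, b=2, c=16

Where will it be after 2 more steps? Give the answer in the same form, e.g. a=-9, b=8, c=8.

a=11, b=-4, c=24

Each step adds (+5, -3, +4) to the position.
step 3: a=1, b=2, c=16 + (+5, -3, +4) → a=6, b=-1, c=20
step 4: a=6, b=-1, c=20 + (+5, -3, +4) → a=11, b=-4, c=24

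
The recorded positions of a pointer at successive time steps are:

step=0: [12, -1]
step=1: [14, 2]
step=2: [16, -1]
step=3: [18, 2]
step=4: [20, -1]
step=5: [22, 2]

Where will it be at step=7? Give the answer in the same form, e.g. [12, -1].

[26, 2]

The first coordinate changes by +2 each step, so at step 7 it is 12 + 7·(2) = 26.
The second coordinate repeats the cycle [-1, 2] with period 2; step 7 mod 2 = 1, giving 2.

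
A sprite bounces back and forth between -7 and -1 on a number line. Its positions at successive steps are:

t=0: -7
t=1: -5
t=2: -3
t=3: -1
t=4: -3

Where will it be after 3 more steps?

The value travels 2 per step and bounces off the walls at -7 and -1.
  step 5: -3 → -5
  step 6: -5 → -7
  step 7: -7 → -5

-5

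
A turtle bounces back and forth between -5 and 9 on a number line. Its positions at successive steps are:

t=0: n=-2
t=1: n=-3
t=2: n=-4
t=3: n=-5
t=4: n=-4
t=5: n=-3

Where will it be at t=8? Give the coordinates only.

n=0

The value reflects between -5 and 9, moving 1 per step.
  step 6: -3 → -2
  step 7: -2 → -1
  step 8: -1 → 0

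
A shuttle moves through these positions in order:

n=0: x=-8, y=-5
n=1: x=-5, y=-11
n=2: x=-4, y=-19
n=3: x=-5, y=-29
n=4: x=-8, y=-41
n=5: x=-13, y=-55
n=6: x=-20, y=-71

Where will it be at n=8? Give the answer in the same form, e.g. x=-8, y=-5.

x=-40, y=-109

Taking differences between consecutive positions: (+3,-6), (+1,-8), (-1,-10), (-3,-12), (-5,-14), (-7,-16). These grow by (-2,-2) each step.
step 7: x=-20, y=-71 + (-9,-18) → x=-29, y=-89
step 8: x=-29, y=-89 + (-11,-20) → x=-40, y=-109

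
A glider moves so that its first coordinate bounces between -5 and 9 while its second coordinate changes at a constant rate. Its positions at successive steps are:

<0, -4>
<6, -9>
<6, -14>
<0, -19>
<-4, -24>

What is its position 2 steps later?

<8, -34>

The first coordinate travels 6 per step and bounces off the walls at -5 and 9.
  step 5: -4 → 2
  step 6: 2 → 8
The second coordinate changes by -5 each step: at step 6 it is -34.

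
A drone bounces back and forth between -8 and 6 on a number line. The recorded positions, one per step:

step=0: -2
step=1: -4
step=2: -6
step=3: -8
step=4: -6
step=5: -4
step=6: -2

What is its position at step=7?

0

The value travels 2 per step and bounces off the walls at -8 and 6.
  step 7: -2 → 0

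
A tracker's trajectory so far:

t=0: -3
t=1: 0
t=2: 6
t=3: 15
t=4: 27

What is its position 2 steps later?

Successive displacements: +3, +6, +9, +12 — each changes by +3.
step 5: 27 + 15 → 42
step 6: 42 + 18 → 60

60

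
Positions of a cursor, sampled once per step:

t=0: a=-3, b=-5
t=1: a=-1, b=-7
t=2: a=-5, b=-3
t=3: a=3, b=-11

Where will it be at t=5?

The jumps are (+2, -2), (-4, +4), (+8, -8) — a geometric progression with ratio -2.
step 4: a=3, b=-11 + (-16, +16) → a=-13, b=5
step 5: a=-13, b=5 + (+32, -32) → a=19, b=-27

a=19, b=-27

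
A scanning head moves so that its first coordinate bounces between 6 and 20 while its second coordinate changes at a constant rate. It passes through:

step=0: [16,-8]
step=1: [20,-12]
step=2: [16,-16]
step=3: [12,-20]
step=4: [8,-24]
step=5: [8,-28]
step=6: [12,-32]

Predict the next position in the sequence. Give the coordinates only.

The first coordinate travels 4 per step and bounces off the walls at 6 and 20.
  step 7: 12 → 16
The second coordinate changes by -4 each step: at step 7 it is -36.

[16,-36]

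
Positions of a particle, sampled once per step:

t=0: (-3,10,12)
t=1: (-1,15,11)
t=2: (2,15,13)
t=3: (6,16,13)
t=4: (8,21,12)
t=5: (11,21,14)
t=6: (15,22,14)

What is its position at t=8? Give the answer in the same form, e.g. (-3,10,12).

Step-to-step displacements: (+2,+5,-1), (+3,+0,+2), (+4,+1,+0), (+2,+5,-1), (+3,+0,+2), (+4,+1,+0) — a repeating cycle of length 3.
step 7: apply (+2,+5,-1) → (17,27,13)
step 8: apply (+3,+0,+2) → (20,27,15)

(20,27,15)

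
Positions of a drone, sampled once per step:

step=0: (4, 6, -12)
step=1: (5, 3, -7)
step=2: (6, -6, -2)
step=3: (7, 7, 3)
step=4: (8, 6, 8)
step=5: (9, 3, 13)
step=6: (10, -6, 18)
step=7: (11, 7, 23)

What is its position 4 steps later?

First: linear, +1 per step → 15 at step 11.
Second: cycles through 6, 3, -6, 7 every 4 steps. Step 11 lands at position 3 of the cycle → 7.
Third: linear, +5 per step → 43 at step 11.

(15, 7, 43)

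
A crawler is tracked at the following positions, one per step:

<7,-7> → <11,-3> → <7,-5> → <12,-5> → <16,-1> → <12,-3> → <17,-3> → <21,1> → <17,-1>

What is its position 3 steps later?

<22,1>

Differencing gives <+4,+4>, <-4,-2>, <+5,+0>, <+4,+4>, <-4,-2>, <+5,+0>, <+4,+4>, <-4,-2>. This is the pattern <+4,+4>, <-4,-2>, <+5,+0> repeated.
step 9: apply <+5,+0> → <22,-1>
step 10: apply <+4,+4> → <26,3>
step 11: apply <-4,-2> → <22,1>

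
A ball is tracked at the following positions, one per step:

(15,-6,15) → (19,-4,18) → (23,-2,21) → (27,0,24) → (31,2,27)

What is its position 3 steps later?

(43,8,36)

Each step adds (+4,+2,+3) to the position.
step 5: (31,2,27) + (+4,+2,+3) → (35,4,30)
step 6: (35,4,30) + (+4,+2,+3) → (39,6,33)
step 7: (39,6,33) + (+4,+2,+3) → (43,8,36)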